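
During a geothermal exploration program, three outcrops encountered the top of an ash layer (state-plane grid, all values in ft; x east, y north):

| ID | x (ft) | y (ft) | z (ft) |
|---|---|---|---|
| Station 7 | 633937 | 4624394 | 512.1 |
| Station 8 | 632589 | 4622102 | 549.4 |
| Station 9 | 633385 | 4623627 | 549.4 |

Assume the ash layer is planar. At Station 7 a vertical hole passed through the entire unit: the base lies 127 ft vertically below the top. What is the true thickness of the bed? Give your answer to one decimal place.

Two edge vectors: Station 7→Station 8 = (-1348, -2292, 37.3), Station 7→Station 9 = (-552, -767, 37.3).
Normal n = (Station 7→Station 8) × (Station 7→Station 9) = (-56882.5, 29690.8, -231268).
So ∂z/∂x = −n_x/n_z = −0.24596 and ∂z/∂y = −n_y/n_z = 0.12838.
|∇z| = √(a²+b²) = 0.27745, so dip δ = arctan(0.27745) = 15.51°.
True thickness = vertical thickness × cos δ = 127 × cos 15.51° = 122.4 ft.

122.4 ft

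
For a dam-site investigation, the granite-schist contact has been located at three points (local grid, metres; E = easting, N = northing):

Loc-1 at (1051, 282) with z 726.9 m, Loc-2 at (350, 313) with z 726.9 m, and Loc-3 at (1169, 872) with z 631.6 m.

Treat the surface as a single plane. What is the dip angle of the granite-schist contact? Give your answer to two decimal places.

9.11°

Let the plane be z = a·E + b·N + c.
Loc-2−Loc-1: −701a + 31b = 0;  Loc-3−Loc-1: 118a + 590b = −95.3.
Solving gives a = −0.00708, b = −0.16011.
Gradient magnitude |∇z| = √(a² + b²) = √(0.00005 + 0.02563) = 0.16027.
True dip = arctan(0.16027) = 9.11°, dipping toward N (azimuth ≈ 003°).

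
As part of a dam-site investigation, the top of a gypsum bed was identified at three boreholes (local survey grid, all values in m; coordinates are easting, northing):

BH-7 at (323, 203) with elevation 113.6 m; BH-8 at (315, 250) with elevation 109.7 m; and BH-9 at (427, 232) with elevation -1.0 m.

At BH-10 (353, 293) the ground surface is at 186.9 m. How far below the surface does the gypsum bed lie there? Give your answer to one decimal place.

127.4 m

Let the plane be z = a·easting + b·northing + c.
BH-8−BH-7: −8a + 47b = −3.9;  BH-9−BH-7: 104a + 29b = −114.6.
Solving gives a = −1.02990, b = −0.25828.
Then c = 113.6 − a·323 − b·203 = 498.69.
At (353, 293): z_contact = −363.56 − 75.68 + 498.69 = 59.46 m.
Depth below ground = 186.9 − 59.46 = 127.4 m.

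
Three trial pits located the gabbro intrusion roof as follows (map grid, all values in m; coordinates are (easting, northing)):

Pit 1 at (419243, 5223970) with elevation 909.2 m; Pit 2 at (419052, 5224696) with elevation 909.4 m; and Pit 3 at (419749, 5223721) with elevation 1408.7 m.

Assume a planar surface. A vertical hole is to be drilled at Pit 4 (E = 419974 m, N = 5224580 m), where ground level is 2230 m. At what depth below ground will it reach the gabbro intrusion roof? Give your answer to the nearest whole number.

310 m

Let the plane be z = a·E + b·N + c.
Pit 2−Pit 1: −191a + 726b = 0.2;  Pit 3−Pit 1: 506a − 249b = 499.5.
Solving gives a = 1.13411570, b = 0.29864477.
Then c = 909.2 − a·419243 − b·5223970 = −2034672.16.
At (419974, 5224580): z_contact = 476299.1 + 1560293.5 − 2034672.16 = 1920.4 m.
Depth below ground = 2230 − 1920.4 = 310 m.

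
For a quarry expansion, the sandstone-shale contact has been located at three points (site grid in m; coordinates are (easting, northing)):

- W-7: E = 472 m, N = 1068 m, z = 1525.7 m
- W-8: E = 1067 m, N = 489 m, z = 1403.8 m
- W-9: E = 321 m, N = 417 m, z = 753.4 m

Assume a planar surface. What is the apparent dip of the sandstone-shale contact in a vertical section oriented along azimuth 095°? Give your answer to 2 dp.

Two edge vectors: W-7→W-8 = (595, -579, -121.9), W-7→W-9 = (-151, -651, -772.3).
Normal n = (W-7→W-8) × (W-7→W-9) = (367804.8, 477925.4, -474774).
So ∂z/∂E = −n_x/n_z = 0.77469 and ∂z/∂N = −n_y/n_z = 1.00664.
Unit vector along 095° is (sin 95°, cos 95°) = (0.9962, -0.0872).
Slope in that direction = a·(0.9962) + b·(-0.0872) = 0.68401.
Apparent dip = arctan|0.68401| = 34.37° (true dip is 51.8°, so apparent ≤ true as expected).

34.37°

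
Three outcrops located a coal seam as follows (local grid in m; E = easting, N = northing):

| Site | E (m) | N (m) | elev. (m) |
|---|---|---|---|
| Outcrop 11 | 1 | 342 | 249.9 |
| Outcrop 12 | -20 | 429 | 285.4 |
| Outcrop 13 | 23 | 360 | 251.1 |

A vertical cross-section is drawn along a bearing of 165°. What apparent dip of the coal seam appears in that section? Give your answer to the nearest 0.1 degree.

21.8°

Let the plane be z = a·E + b·N + c.
Outcrop 12−Outcrop 11: −21a + 87b = 35.5;  Outcrop 13−Outcrop 11: 22a + 18b = 1.2.
Solving gives a = −0.23325, b = 0.35175.
Unit vector along 165° is (sin 165°, cos 165°) = (0.2588, -0.9659).
Slope in that direction = a·(0.2588) + b·(-0.9659) = −0.40013.
Apparent dip = arctan|0.40013| = 21.8° (true dip is 22.9°, so apparent ≤ true as expected).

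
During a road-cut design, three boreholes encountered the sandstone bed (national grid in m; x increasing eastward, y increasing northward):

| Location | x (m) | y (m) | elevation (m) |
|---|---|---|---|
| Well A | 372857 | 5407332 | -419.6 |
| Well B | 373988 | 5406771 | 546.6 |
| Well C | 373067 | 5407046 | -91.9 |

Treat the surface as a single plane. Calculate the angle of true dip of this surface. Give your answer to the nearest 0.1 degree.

Two edge vectors: Well A→Well B = (1131, -561, 966.2), Well A→Well C = (210, -286, 327.7).
Normal n = (Well A→Well B) × (Well A→Well C) = (92493.5, -167726.7, -205656).
So ∂z/∂x = −n_x/n_z = 0.44975 and ∂z/∂y = −n_y/n_z = −0.81557.
Gradient magnitude |∇z| = √(a² + b²) = √(0.20227 + 0.66515) = 0.93136.
True dip = arctan(0.93136) = 43.0°, dipping toward NNW (azimuth ≈ 331°).

43.0°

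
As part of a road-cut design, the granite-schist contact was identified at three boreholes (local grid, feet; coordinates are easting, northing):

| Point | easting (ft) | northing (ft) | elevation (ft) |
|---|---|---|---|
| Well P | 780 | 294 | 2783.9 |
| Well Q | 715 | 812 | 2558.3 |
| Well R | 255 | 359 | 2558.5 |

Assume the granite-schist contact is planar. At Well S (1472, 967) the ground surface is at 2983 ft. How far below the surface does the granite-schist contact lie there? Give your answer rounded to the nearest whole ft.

196 ft

Two edge vectors: Well P→Well Q = (-65, 518, -225.6), Well P→Well R = (-525, 65, -225.4).
Normal n = (Well P→Well Q) × (Well P→Well R) = (-102093.2, 103789, 267725).
So ∂z/∂easting = −n_x/n_z = 0.38134 and ∂z/∂northing = −n_y/n_z = −0.38767.
Intercept c from Well P: 2783.9 − 297.44 + 113.98 = 2600.43.
At (1472, 967): z_contact = 561.3 − 374.9 + 2600.43 = 2786.9 ft.
Depth below ground = 2983 − 2786.9 = 196 ft.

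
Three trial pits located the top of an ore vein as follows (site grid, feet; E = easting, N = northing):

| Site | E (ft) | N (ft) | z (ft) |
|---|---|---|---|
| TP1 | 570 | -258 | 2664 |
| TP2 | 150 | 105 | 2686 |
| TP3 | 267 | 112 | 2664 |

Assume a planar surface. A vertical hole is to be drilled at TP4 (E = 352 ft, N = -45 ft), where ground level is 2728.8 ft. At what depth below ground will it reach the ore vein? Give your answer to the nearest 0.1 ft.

Two edge vectors: TP1→TP2 = (-420, 363, 22), TP1→TP3 = (-303, 370, 0).
Normal n = (TP1→TP2) × (TP1→TP3) = (-8140, -6666, -45411).
So ∂z/∂E = −n_x/n_z = −0.17925 and ∂z/∂N = −n_y/n_z = −0.14679.
Intercept c from TP1: 2664 + 102.17 − 37.87 = 2728.30.
At (352, -45): z_contact = −63.10 + 6.61 + 2728.30 = 2671.81 ft.
Depth below ground = 2728.8 − 2671.81 = 57.0 ft.

57.0 ft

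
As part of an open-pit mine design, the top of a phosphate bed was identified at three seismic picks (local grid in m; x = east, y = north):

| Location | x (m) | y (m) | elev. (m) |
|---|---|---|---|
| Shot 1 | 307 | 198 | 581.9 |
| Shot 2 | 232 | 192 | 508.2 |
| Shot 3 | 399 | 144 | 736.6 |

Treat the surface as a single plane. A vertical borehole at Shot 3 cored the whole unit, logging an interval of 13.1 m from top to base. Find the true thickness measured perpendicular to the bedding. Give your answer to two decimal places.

7.28 m

Two edge vectors: Shot 1→Shot 2 = (-75, -6, -73.7), Shot 1→Shot 3 = (92, -54, 154.7).
Normal n = (Shot 1→Shot 2) × (Shot 1→Shot 3) = (-4908, 4822.1, 4602).
So ∂z/∂x = −n_x/n_z = 1.06649 and ∂z/∂y = −n_y/n_z = −1.04783.
|∇z| = √(a²+b²) = 1.49511, so dip δ = arctan(1.49511) = 56.22°.
True thickness = vertical thickness × cos δ = 13.1 × cos 56.22° = 7.28 m.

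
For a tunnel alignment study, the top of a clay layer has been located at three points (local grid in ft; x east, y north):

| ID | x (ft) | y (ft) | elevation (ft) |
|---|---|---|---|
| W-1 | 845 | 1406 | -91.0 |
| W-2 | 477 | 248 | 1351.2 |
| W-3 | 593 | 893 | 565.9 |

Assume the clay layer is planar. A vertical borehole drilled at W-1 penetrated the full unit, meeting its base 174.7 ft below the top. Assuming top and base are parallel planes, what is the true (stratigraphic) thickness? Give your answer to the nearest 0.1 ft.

111.9 ft

Let the plane be z = a·x + b·y + c.
W-2−W-1: −368a − 1158b = 1442.2;  W-3−W-1: −252a − 513b = 656.9.
Solving gives a = −0.20228, b = −1.18114.
|∇z| = √(a²+b²) = 1.19834, so dip δ = arctan(1.19834) = 50.16°.
True thickness = vertical thickness × cos δ = 174.7 × cos 50.16° = 111.9 ft.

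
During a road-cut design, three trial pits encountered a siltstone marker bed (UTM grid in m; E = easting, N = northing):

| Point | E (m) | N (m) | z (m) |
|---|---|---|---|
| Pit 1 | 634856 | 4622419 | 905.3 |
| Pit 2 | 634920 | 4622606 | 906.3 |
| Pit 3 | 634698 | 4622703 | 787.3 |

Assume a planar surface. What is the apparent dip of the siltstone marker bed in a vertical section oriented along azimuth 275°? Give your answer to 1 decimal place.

25.6°

Let the plane be z = a·E + b·N + c.
Pit 2−Pit 1: 64a + 187b = 1;  Pit 3−Pit 1: −158a + 284b = −118.
Solving gives a = 0.46834, b = −0.15494.
Unit vector along 275° is (sin 275°, cos 275°) = (-0.9962, 0.0872).
Slope in that direction = a·(-0.9962) + b·(0.0872) = −0.48006.
Apparent dip = arctan|0.48006| = 25.6° (true dip is 26.3°, so apparent ≤ true as expected).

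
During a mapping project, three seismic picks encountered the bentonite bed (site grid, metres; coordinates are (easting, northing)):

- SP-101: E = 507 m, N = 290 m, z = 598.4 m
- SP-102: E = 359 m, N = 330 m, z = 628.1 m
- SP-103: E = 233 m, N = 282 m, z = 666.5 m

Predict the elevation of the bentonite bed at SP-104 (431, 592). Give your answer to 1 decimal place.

Let the plane be z = a·E + b·N + c.
SP-102−SP-101: −148a + 40b = 29.7;  SP-103−SP-101: −274a − 8b = 68.1.
Solving gives a = −0.24387, b = −0.15983.
Then c = 598.4 − a·507 − b·290 = 768.40.
At (431, 592): z = −105.1 − 94.6 + 768.40 = 568.7 m.

568.7 m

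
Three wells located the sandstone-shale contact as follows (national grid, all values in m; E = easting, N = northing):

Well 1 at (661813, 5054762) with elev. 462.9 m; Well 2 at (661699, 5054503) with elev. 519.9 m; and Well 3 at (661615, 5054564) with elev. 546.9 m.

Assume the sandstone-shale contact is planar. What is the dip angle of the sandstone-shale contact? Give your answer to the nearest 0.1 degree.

20.3°

Let the plane be z = a·E + b·N + c.
Well 2−Well 1: −114a − 259b = 57;  Well 3−Well 1: −198a − 198b = 84.
Solving gives a = −0.36468, b = −0.05956.
Gradient magnitude |∇z| = √(a² + b²) = √(0.13299 + 0.00355) = 0.36951.
True dip = arctan(0.36951) = 20.3°, dipping toward E (azimuth ≈ 081°).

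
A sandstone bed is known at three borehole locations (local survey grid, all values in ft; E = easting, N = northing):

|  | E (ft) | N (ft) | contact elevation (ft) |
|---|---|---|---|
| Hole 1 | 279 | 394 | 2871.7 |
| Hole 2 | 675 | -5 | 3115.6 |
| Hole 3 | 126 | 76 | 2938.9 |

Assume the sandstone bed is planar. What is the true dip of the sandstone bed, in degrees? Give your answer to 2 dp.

23.58°

Let the plane be z = a·E + b·N + c.
Hole 2−Hole 1: 396a − 399b = 243.9;  Hole 3−Hole 1: −153a − 318b = 67.2.
Solving gives a = 0.27141, b = −0.34191.
Gradient magnitude |∇z| = √(a² + b²) = √(0.07366 + 0.11690) = 0.43654.
True dip = arctan(0.43654) = 23.58°, dipping toward NW (azimuth ≈ 322°).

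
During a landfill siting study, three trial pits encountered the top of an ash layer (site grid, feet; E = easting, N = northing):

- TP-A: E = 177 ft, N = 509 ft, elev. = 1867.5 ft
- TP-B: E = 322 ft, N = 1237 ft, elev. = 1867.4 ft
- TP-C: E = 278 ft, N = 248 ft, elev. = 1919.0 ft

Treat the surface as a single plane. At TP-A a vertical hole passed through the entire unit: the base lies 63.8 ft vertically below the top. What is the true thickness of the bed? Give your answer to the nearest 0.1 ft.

60.3 ft

Two edge vectors: TP-A→TP-B = (145, 728, -0.1), TP-A→TP-C = (101, -261, 51.5).
Normal n = (TP-A→TP-B) × (TP-A→TP-C) = (37465.9, -7477.6, -111373).
So ∂z/∂E = −n_x/n_z = 0.33640 and ∂z/∂N = −n_y/n_z = −0.06714.
|∇z| = √(a²+b²) = 0.34303, so dip δ = arctan(0.34303) = 18.93°.
True thickness = vertical thickness × cos δ = 63.8 × cos 18.93° = 60.3 ft.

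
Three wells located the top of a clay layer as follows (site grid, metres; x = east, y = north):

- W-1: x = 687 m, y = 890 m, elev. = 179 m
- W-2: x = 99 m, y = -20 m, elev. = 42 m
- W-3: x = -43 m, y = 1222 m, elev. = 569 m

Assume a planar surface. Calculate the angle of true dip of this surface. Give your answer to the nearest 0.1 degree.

27.7°

Let the plane be z = a·x + b·y + c.
W-2−W-1: −588a − 910b = −137;  W-3−W-1: −730a + 332b = 390.
Solving gives a = −0.35999, b = 0.38316.
Gradient magnitude |∇z| = √(a² + b²) = √(0.12959 + 0.14681) = 0.52574.
True dip = arctan(0.52574) = 27.7°, dipping toward SE (azimuth ≈ 137°).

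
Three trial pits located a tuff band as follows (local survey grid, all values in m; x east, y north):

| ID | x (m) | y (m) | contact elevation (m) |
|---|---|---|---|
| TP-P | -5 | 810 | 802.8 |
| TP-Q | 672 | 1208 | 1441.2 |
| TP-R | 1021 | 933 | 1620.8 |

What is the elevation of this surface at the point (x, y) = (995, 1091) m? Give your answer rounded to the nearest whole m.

Two edge vectors: TP-P→TP-Q = (677, 398, 638.4), TP-P→TP-R = (1026, 123, 818).
Normal n = (TP-P→TP-Q) × (TP-P→TP-R) = (247040.8, 101212.4, -325077).
So ∂z/∂x = −n_x/n_z = 0.75995 and ∂z/∂y = −n_y/n_z = 0.31135.
Intercept c from TP-P: 802.8 + 3.80 − 252.19 = 554.41.
At (995, 1091): z = 756.1 + 339.7 + 554.41 = 1650.2 m.

1650 m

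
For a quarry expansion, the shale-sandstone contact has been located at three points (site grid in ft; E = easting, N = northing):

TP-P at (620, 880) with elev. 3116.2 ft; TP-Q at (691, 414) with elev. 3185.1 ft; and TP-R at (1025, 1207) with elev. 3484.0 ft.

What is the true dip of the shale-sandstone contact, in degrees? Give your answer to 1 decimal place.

42.5°

Two edge vectors: TP-P→TP-Q = (71, -466, 68.9), TP-P→TP-R = (405, 327, 367.8).
Normal n = (TP-P→TP-Q) × (TP-P→TP-R) = (-193925.1, 1790.7, 211947).
So ∂z/∂E = −n_x/n_z = 0.91497 and ∂z/∂N = −n_y/n_z = −0.00845.
Gradient magnitude |∇z| = √(a² + b²) = √(0.83717 + 0.00007) = 0.91501.
True dip = arctan(0.91501) = 42.5°, dipping toward W (azimuth ≈ 271°).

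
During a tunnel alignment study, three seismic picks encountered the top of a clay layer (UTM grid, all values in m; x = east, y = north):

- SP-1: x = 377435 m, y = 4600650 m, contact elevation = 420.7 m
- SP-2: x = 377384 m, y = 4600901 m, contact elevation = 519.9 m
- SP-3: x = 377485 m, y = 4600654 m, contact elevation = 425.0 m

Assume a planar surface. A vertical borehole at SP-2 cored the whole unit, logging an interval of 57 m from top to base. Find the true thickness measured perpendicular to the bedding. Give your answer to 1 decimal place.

52.7 m

Two edge vectors: SP-1→SP-2 = (-51, 251, 99.2), SP-1→SP-3 = (50, 4, 4.3).
Normal n = (SP-1→SP-2) × (SP-1→SP-3) = (682.5, 5179.3, -12754).
So ∂z/∂x = −n_x/n_z = 0.05351 and ∂z/∂y = −n_y/n_z = 0.40609.
|∇z| = √(a²+b²) = 0.40960, so dip δ = arctan(0.40960) = 22.27°.
True thickness = vertical thickness × cos δ = 57 × cos 22.27° = 52.7 m.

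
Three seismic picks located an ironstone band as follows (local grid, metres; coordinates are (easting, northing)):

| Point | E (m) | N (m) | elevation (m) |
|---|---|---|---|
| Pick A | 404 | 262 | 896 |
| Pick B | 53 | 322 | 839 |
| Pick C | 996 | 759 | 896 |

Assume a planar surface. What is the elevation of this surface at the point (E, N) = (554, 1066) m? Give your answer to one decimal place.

787.0 m

Two edge vectors: Pick A→Pick B = (-351, 60, -57), Pick A→Pick C = (592, 497, 0).
Normal n = (Pick A→Pick B) × (Pick A→Pick C) = (28329, -33744, -209967).
So ∂z/∂E = −n_x/n_z = 0.134921 and ∂z/∂N = −n_y/n_z = −0.160711.
Intercept c from Pick A: 896 − 54.51 + 42.11 = 883.60.
At (554, 1066): z = 74.7 − 171.3 + 883.60 = 787.0 m.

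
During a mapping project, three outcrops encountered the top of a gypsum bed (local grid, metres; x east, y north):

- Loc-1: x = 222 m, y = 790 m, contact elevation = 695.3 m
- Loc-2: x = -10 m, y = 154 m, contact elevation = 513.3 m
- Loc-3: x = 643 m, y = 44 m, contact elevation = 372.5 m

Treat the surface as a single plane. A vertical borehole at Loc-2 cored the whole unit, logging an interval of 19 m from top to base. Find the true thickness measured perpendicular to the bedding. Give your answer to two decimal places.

Let the plane be z = a·x + b·y + c.
Loc-2−Loc-1: −232a − 636b = −182;  Loc-3−Loc-1: 421a − 746b = −322.8.
Solving gives a = −0.15772, b = 0.34370.
|∇z| = √(a²+b²) = 0.37816, so dip δ = arctan(0.37816) = 20.71°.
True thickness = vertical thickness × cos δ = 19 × cos 20.71° = 17.77 m.

17.77 m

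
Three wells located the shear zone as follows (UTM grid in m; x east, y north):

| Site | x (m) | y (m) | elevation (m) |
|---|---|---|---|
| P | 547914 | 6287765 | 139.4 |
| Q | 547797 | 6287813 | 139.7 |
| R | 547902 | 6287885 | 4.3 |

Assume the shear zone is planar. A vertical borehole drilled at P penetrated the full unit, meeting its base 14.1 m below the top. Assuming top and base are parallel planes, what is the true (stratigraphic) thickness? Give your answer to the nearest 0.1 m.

8.7 m

Two edge vectors: P→Q = (-117, 48, 0.3), P→R = (-12, 120, -135.1).
Normal n = (P→Q) × (P→R) = (-6520.8, -15810.3, -13464).
So ∂z/∂x = −n_x/n_z = −0.48431 and ∂z/∂y = −n_y/n_z = −1.17426.
|∇z| = √(a²+b²) = 1.27022, so dip δ = arctan(1.27022) = 51.79°.
True thickness = vertical thickness × cos δ = 14.1 × cos 51.79° = 8.7 m.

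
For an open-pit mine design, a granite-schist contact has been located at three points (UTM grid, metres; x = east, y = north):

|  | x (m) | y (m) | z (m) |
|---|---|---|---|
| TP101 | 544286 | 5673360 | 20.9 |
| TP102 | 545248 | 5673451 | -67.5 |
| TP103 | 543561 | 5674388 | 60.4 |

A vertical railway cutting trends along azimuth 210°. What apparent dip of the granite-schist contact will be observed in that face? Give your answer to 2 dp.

Let the plane be z = a·x + b·y + c.
TP102−TP101: 962a + 91b = −88.4;  TP103−TP101: −725a + 1028b = 39.5.
Solving gives a = −0.08955, b = −0.02473.
Unit vector along 210° is (sin 210°, cos 210°) = (-0.5000, -0.8660).
Slope in that direction = a·(-0.5000) + b·(-0.8660) = 0.06620.
Apparent dip = arctan|0.06620| = 3.79° (true dip is 5.3°, so apparent ≤ true as expected).

3.79°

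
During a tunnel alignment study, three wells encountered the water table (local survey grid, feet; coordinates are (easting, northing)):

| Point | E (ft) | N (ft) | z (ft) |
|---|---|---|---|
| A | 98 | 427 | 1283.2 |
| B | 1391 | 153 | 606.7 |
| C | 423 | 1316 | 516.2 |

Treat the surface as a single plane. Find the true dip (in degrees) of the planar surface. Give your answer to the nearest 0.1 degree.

Let the plane be z = a·E + b·N + c.
B−A: 1293a − 274b = −676.5;  C−A: 325a + 889b = −767.
Solving gives a = −0.65527, b = −0.62321.
Gradient magnitude |∇z| = √(a² + b²) = √(0.42938 + 0.38840) = 0.90431.
True dip = arctan(0.90431) = 42.1°, dipping toward NE (azimuth ≈ 046°).

42.1°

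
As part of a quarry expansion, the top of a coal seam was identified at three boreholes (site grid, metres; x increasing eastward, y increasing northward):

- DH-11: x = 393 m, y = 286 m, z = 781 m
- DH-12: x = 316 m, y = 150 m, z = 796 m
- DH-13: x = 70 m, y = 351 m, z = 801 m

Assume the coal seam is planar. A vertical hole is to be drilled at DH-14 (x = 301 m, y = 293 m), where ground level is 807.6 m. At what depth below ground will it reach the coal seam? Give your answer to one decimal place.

Two edge vectors: DH-11→DH-12 = (-77, -136, 15), DH-11→DH-13 = (-323, 65, 20).
Normal n = (DH-11→DH-12) × (DH-11→DH-13) = (-3695, -3305, -48933).
So ∂z/∂x = −n_x/n_z = −0.07551 and ∂z/∂y = −n_y/n_z = −0.06754.
Intercept c from DH-11: 781 + 29.68 + 19.32 = 829.99.
At (301, 293): z_contact = −22.73 − 19.79 + 829.99 = 787.47 m.
Depth below ground = 807.6 − 787.47 = 20.1 m.

20.1 m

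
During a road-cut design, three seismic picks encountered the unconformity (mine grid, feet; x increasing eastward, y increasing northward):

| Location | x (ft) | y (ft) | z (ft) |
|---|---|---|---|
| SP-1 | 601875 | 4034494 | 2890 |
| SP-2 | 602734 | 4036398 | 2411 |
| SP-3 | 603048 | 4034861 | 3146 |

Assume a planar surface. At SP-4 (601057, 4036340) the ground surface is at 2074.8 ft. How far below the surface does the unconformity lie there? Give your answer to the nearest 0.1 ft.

220.0 ft

Two edge vectors: SP-1→SP-2 = (859, 1904, -479), SP-1→SP-3 = (1173, 367, 256).
Normal n = (SP-1→SP-2) × (SP-1→SP-3) = (663217, -781771, -1918139).
So ∂z/∂x = −n_x/n_z = 0.345760657 and ∂z/∂y = −n_y/n_z = −0.407567439.
Intercept c from SP-1: 2890 − 208104.70 + 1644328.39 = 1439113.69.
At (601057, 4036340): z_contact = 207821.86 − 1645080.76 + 1439113.69 = 1854.80 ft.
Depth below ground = 2074.8 − 1854.80 = 220.0 ft.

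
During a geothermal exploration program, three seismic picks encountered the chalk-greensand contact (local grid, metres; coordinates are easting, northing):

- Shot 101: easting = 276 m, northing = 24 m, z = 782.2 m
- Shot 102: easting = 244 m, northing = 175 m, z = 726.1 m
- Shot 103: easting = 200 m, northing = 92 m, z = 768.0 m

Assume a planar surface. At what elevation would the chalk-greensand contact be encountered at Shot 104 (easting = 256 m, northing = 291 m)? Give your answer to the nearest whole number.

Two edge vectors: Shot 101→Shot 102 = (-32, 151, -56.1), Shot 101→Shot 103 = (-76, 68, -14.2).
Normal n = (Shot 101→Shot 102) × (Shot 101→Shot 103) = (1670.6, 3809.2, 9300).
So ∂z/∂easting = −n_x/n_z = −0.17963 and ∂z/∂northing = −n_y/n_z = −0.40959.
Intercept c from Shot 101: 782.2 + 49.58 + 9.83 = 841.61.
At (256, 291): z = −46.0 − 119.2 + 841.61 = 676.4 m.

676 m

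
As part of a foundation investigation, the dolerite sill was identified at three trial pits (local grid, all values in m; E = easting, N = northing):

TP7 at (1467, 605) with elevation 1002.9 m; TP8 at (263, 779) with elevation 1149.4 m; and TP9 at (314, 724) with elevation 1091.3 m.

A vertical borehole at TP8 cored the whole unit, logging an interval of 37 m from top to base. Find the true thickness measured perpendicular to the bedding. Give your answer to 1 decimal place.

25.0 m

Let the plane be z = a·E + b·N + c.
TP8−TP7: −1204a + 174b = 146.5;  TP9−TP7: −1153a + 119b = 88.4.
Solving gives a = 0.03578, b = 1.08954.
|∇z| = √(a²+b²) = 1.09013, so dip δ = arctan(1.09013) = 47.47°.
True thickness = vertical thickness × cos δ = 37 × cos 47.47° = 25.0 m.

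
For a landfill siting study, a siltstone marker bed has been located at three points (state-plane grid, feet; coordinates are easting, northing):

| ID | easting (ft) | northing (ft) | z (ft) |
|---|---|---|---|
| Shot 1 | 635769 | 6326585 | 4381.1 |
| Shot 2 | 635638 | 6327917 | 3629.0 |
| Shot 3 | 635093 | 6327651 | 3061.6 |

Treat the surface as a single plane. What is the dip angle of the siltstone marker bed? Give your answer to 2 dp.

53.09°

Two edge vectors: Shot 1→Shot 2 = (-131, 1332, -752.1), Shot 1→Shot 3 = (-676, 1066, -1319.5).
Normal n = (Shot 1→Shot 2) × (Shot 1→Shot 3) = (-955835.4, 335565.1, 760786).
So ∂z/∂easting = −n_x/n_z = 1.25638 and ∂z/∂northing = −n_y/n_z = −0.44108.
Gradient magnitude |∇z| = √(a² + b²) = √(1.57849 + 0.19455) = 1.33155.
True dip = arctan(1.33155) = 53.09°, dipping toward WNW (azimuth ≈ 289°).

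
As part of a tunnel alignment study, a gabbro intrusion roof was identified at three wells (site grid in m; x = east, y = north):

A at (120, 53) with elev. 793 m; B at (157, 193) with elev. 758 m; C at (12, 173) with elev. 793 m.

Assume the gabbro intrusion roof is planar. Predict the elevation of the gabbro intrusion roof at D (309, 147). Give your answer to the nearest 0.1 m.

734.3 m

Two edge vectors: A→B = (37, 140, -35), A→C = (-108, 120, 0).
Normal n = (A→B) × (A→C) = (4200, 3780, 19560).
So ∂z/∂x = −n_x/n_z = −0.21472 and ∂z/∂y = −n_y/n_z = −0.19325.
Intercept c from A: 793 + 25.77 + 10.24 = 829.01.
At (309, 147): z = −66.3 − 28.4 + 829.01 = 734.3 m.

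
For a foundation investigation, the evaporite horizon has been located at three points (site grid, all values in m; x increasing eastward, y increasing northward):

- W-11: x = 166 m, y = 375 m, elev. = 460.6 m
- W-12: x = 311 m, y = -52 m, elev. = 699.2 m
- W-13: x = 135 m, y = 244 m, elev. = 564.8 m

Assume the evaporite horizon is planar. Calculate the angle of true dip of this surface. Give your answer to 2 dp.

Let the plane be z = a·x + b·y + c.
W-12−W-11: 145a − 427b = 238.6;  W-13−W-11: −31a − 131b = 104.2.
Solving gives a = −0.41067, b = −0.69824.
Gradient magnitude |∇z| = √(a² + b²) = √(0.16865 + 0.48754) = 0.81005.
True dip = arctan(0.81005) = 39.01°, dipping toward NNE (azimuth ≈ 030°).

39.01°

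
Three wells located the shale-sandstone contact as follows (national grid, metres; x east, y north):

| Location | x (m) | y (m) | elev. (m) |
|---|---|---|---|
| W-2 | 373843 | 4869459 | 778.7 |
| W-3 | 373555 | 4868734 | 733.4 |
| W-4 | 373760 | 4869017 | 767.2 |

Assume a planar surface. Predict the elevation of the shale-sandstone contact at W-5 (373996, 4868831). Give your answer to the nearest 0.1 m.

Two edge vectors: W-2→W-3 = (-288, -725, -45.3), W-2→W-4 = (-83, -442, -11.5).
Normal n = (W-2→W-3) × (W-2→W-4) = (-11685.1, 447.9, 67121).
So ∂z/∂x = −n_x/n_z = 0.174090076 and ∂z/∂y = −n_y/n_z = −0.006673023.
Intercept c from W-2: 778.7 − 65082.36 + 32494.01 = −31809.64.
At (373996, 4868831): z = 65109.0 − 32489.8 − 31809.64 = 809.5 m.

809.5 m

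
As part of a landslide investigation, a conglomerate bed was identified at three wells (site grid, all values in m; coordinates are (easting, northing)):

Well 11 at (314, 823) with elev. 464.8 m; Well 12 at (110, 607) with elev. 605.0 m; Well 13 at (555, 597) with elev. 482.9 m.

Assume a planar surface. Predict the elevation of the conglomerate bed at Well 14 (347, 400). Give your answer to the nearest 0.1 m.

617.0 m

Two edge vectors: Well 11→Well 12 = (-204, -216, 140.2), Well 11→Well 13 = (241, -226, 18.1).
Normal n = (Well 11→Well 12) × (Well 11→Well 13) = (27775.6, 37480.6, 98160).
So ∂z/∂E = −n_x/n_z = −0.28296 and ∂z/∂N = −n_y/n_z = −0.38183.
Intercept c from Well 11: 464.8 + 88.85 + 314.25 = 867.90.
At (347, 400): z = −98.2 − 152.7 + 867.90 = 617.0 m.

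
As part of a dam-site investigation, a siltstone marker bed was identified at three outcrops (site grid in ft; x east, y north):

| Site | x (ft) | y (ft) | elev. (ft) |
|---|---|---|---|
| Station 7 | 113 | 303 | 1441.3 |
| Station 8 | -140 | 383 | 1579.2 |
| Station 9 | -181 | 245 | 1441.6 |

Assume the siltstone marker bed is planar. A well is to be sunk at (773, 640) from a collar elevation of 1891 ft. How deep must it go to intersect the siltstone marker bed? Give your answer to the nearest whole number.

231 ft

Two edge vectors: Station 7→Station 8 = (-253, 80, 137.9), Station 7→Station 9 = (-294, -58, 0.3).
Normal n = (Station 7→Station 8) × (Station 7→Station 9) = (8022.2, -40466.7, 38194).
So ∂z/∂x = −n_x/n_z = −0.21004 and ∂z/∂y = −n_y/n_z = 1.05950.
Intercept c from Station 7: 1441.3 + 23.73 − 321.03 = 1144.00.
At (773, 640): z_contact = −162.4 + 678.1 + 1144.00 = 1659.7 ft.
Depth below ground = 1891 − 1659.7 = 231 ft.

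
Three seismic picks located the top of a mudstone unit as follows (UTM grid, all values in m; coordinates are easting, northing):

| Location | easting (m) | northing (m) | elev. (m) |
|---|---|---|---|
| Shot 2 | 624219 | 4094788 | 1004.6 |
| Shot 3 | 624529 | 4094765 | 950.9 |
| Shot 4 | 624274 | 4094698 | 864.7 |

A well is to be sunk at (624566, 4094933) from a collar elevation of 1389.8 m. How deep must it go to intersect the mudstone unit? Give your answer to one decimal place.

186.2 m

Two edge vectors: Shot 2→Shot 3 = (310, -23, -53.7), Shot 2→Shot 4 = (55, -90, -139.9).
Normal n = (Shot 2→Shot 3) × (Shot 2→Shot 4) = (-1615.3, 40415.5, -26635).
So ∂z/∂easting = −n_x/n_z = −0.060645767 and ∂z/∂northing = −n_y/n_z = 1.517383142.
Intercept c from Shot 2: 1004.6 + 37856.24 − 6213362.28 = −6174501.44.
At (624566, 4094933): z_contact = −37877.28 + 6213582.30 − 6174501.44 = 1203.58 m.
Depth below ground = 1389.8 − 1203.58 = 186.2 m.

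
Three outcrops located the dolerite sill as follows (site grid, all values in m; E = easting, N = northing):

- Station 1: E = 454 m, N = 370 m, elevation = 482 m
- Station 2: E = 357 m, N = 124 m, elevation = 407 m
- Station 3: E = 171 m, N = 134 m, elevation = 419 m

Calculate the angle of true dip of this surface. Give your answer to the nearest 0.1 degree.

18.1°

Two edge vectors: Station 1→Station 2 = (-97, -246, -75), Station 1→Station 3 = (-283, -236, -63).
Normal n = (Station 1→Station 2) × (Station 1→Station 3) = (-2202, 15114, -46726).
So ∂z/∂E = −n_x/n_z = −0.04713 and ∂z/∂N = −n_y/n_z = 0.32346.
Gradient magnitude |∇z| = √(a² + b²) = √(0.00222 + 0.10463) = 0.32688.
True dip = arctan(0.32688) = 18.1°, dipping toward S (azimuth ≈ 172°).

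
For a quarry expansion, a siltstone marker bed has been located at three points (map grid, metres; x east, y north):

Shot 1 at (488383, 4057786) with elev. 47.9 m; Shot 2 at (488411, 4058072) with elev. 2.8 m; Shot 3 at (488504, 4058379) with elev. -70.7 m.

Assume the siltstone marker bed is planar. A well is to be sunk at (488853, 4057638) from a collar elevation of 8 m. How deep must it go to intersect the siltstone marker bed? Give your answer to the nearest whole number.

130 m

Two edge vectors: Shot 1→Shot 2 = (28, 286, -45.1), Shot 1→Shot 3 = (121, 593, -118.6).
Normal n = (Shot 1→Shot 2) × (Shot 1→Shot 3) = (-7175.3, -2136.3, -18002).
So ∂z/∂x = −n_x/n_z = −0.39858349 and ∂z/∂y = −n_y/n_z = −0.11867015.
Intercept c from Shot 1: 47.9 + 194661.40 + 481538.06 = 676247.37.
At (488853, 4057638): z_contact = −194848.7 − 481520.5 + 676247.37 = -121.9 m.
Depth below ground = 8 − (-121.9) = 130 m.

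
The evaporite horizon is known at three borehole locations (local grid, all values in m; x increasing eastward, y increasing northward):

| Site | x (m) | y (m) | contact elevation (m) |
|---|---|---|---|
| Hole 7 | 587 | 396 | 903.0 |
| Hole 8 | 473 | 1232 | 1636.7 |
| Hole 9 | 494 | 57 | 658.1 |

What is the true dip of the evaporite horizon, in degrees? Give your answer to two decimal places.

Two edge vectors: Hole 7→Hole 8 = (-114, 836, 733.7), Hole 7→Hole 9 = (-93, -339, -244.9).
Normal n = (Hole 7→Hole 8) × (Hole 7→Hole 9) = (43987.9, -96152.7, 116394).
So ∂z/∂x = −n_x/n_z = −0.37792 and ∂z/∂y = −n_y/n_z = 0.82610.
Gradient magnitude |∇z| = √(a² + b²) = √(0.14283 + 0.68244) = 0.90844.
True dip = arctan(0.90844) = 42.25°, dipping toward SSE (azimuth ≈ 155°).

42.25°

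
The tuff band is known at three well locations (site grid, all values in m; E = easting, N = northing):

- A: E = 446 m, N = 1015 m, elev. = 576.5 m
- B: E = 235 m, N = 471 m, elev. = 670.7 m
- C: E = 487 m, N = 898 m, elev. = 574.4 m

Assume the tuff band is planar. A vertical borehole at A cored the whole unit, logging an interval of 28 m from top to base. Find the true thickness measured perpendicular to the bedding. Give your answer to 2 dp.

Two edge vectors: A→B = (-211, -544, 94.2), A→C = (41, -117, -2.1).
Normal n = (A→B) × (A→C) = (12163.8, 3419.1, 46991).
So ∂z/∂E = −n_x/n_z = −0.25885 and ∂z/∂N = −n_y/n_z = −0.07276.
|∇z| = √(a²+b²) = 0.26889, so dip δ = arctan(0.26889) = 15.05°.
True thickness = vertical thickness × cos δ = 28 × cos 15.05° = 27.04 m.

27.04 m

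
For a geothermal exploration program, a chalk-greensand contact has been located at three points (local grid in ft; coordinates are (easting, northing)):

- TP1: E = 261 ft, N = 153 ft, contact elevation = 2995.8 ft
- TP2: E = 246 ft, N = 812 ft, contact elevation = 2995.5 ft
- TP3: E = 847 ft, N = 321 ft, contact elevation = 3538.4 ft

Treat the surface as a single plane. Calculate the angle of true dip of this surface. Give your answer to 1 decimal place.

42.6°

Two edge vectors: TP1→TP2 = (-15, 659, -0.3), TP1→TP3 = (586, 168, 542.6).
Normal n = (TP1→TP2) × (TP1→TP3) = (357623.8, 7963.2, -388694).
So ∂z/∂E = −n_x/n_z = 0.92007 and ∂z/∂N = −n_y/n_z = 0.02049.
Gradient magnitude |∇z| = √(a² + b²) = √(0.84652 + 0.00042) = 0.92029.
True dip = arctan(0.92029) = 42.6°, dipping toward W (azimuth ≈ 269°).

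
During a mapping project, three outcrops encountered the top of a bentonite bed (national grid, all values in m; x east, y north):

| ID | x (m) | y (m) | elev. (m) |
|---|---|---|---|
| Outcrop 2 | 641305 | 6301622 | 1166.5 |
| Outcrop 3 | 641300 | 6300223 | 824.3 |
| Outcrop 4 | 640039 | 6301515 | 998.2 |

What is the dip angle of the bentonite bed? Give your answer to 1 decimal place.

Let the plane be z = a·x + b·y + c.
Outcrop 3−Outcrop 2: −5a − 1399b = −342.2;  Outcrop 4−Outcrop 2: −1266a − 107b = −168.3.
Solving gives a = 0.11230, b = 0.24420.
Gradient magnitude |∇z| = √(a² + b²) = √(0.01261 + 0.05963) = 0.26879.
True dip = arctan(0.26879) = 15.0°, dipping toward SSW (azimuth ≈ 205°).

15.0°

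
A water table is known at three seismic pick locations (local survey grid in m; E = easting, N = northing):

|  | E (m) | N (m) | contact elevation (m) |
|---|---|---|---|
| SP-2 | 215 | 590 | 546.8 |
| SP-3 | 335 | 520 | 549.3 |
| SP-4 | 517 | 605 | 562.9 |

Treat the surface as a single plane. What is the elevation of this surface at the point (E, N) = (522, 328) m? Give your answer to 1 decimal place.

548.9 m

Let the plane be z = a·E + b·N + c.
SP-3−SP-2: 120a − 70b = 2.5;  SP-4−SP-2: 302a + 15b = 16.1.
Solving gives a = 0.05076, b = 0.05131.
Then c = 546.8 − a·215 − b·590 = 505.61.
At (522, 328): z = 26.5 + 16.8 + 505.61 = 548.9 m.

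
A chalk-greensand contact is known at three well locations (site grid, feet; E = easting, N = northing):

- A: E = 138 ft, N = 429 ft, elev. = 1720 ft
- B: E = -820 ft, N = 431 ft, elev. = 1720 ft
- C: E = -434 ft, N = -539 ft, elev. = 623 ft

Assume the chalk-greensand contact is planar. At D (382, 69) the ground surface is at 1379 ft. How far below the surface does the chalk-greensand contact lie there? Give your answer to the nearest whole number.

Two edge vectors: A→B = (-958, 2, 0), A→C = (-572, -968, -1097).
Normal n = (A→B) × (A→C) = (-2194, -1050926, 928488).
So ∂z/∂E = −n_x/n_z = 0.00236 and ∂z/∂N = −n_y/n_z = 1.13187.
Intercept c from A: 1720 − 0.33 − 485.57 = 1234.10.
At (382, 69): z_contact = 0.9 + 78.1 + 1234.10 = 1313.1 ft.
Depth below ground = 1379 − 1313.1 = 66 ft.

66 ft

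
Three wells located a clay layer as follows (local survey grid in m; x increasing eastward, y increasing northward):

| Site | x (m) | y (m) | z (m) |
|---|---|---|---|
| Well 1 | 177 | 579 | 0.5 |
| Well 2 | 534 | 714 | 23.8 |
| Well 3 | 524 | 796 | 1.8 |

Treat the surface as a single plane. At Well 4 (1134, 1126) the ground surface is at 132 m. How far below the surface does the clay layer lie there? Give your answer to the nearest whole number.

115 m

Let the plane be z = a·x + b·y + c.
Well 2−Well 1: 357a + 135b = 23.3;  Well 3−Well 1: 347a + 217b = 1.3.
Solving gives a = 0.15937, b = −0.24886.
Then c = 0.5 − a·177 − b·579 = 116.38.
At (1134, 1126): z_contact = 180.7 − 280.2 + 116.38 = 16.9 m.
Depth below ground = 132 − 16.9 = 115 m.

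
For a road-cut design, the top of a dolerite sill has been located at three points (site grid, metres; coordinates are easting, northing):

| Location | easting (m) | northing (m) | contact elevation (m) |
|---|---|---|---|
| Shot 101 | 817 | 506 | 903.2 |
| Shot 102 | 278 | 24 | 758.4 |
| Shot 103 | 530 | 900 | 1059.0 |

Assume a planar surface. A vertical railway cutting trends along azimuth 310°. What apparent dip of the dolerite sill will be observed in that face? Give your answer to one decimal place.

15.1°

Let the plane be z = a·easting + b·northing + c.
Shot 102−Shot 101: −539a − 482b = −144.8;  Shot 103−Shot 101: −287a + 394b = 155.8.
Solving gives a = −0.05145, b = 0.35795.
Unit vector along 310° is (sin 310°, cos 310°) = (-0.7660, 0.6428).
Slope in that direction = a·(-0.7660) + b·(0.6428) = 0.26950.
Apparent dip = arctan|0.26950| = 15.1° (true dip is 19.9°, so apparent ≤ true as expected).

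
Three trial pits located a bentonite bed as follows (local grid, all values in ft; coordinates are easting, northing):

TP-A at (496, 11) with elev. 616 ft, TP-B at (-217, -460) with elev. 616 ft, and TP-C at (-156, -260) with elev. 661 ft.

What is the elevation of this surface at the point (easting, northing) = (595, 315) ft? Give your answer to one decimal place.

683.2 ft

Two edge vectors: TP-A→TP-B = (-713, -471, 0), TP-A→TP-C = (-652, -271, 45).
Normal n = (TP-A→TP-B) × (TP-A→TP-C) = (-21195, 32085, -113869).
So ∂z/∂easting = −n_x/n_z = −0.18613 and ∂z/∂northing = −n_y/n_z = 0.28177.
Intercept c from TP-A: 616 + 92.32 − 3.10 = 705.22.
At (595, 315): z = −110.8 + 88.8 + 705.22 = 683.2 ft.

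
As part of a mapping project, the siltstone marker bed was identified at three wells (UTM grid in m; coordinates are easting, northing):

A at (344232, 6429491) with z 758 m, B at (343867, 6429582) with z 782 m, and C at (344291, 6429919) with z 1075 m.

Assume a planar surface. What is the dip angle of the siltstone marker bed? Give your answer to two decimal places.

36.27°

Let the plane be z = a·easting + b·northing + c.
B−A: −365a + 91b = 24;  C−A: 59a + 428b = 317.
Solving gives a = 0.11495, b = 0.72481.
Gradient magnitude |∇z| = √(a² + b²) = √(0.01321 + 0.52535) = 0.73387.
True dip = arctan(0.73387) = 36.27°, dipping toward S (azimuth ≈ 189°).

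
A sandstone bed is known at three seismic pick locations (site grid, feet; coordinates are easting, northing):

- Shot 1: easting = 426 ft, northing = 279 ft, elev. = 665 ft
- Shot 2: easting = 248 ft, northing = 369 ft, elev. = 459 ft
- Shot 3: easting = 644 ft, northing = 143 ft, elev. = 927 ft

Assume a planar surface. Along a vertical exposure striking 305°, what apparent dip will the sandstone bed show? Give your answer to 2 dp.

Two edge vectors: Shot 1→Shot 2 = (-178, 90, -206), Shot 1→Shot 3 = (218, -136, 262).
Normal n = (Shot 1→Shot 2) × (Shot 1→Shot 3) = (-4436, 1728, 4588).
So ∂z/∂easting = −n_x/n_z = 0.96687 and ∂z/∂northing = −n_y/n_z = −0.37663.
Unit vector along 305° is (sin 305°, cos 305°) = (-0.8192, 0.5736).
Slope in that direction = a·(-0.8192) + b·(0.5736) = −1.00804.
Apparent dip = arctan|1.00804| = 45.23° (true dip is 46.1°, so apparent ≤ true as expected).

45.23°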